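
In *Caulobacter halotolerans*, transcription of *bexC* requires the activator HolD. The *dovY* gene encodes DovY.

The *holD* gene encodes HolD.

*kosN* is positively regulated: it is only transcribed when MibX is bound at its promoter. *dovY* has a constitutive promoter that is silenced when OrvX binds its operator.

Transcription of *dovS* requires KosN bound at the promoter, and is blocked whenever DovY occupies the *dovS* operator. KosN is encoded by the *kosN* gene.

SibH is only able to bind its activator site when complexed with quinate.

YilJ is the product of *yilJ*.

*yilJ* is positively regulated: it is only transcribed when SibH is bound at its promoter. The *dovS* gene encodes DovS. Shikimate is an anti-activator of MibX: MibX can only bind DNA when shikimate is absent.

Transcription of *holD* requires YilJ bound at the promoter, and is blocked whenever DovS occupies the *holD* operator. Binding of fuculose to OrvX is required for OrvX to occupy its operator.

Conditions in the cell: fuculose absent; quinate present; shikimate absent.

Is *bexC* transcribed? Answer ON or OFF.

ON

Shikimate is absent, so MibX is active.
No repressor is bound and MibX is active, so *kosN* is transcribed.
So KosN is produced and active.
Fuculose is absent, so OrvX is inactive.
With no repressor bound, *dovY* is transcribed.
So DovY is produced and active.
With repressor DovY bound, *dovS* is not transcribed.
So DovS is not produced.
Quinate is present, so SibH is active.
No repressor is bound and SibH is active, so *yilJ* is transcribed.
So YilJ is produced and active.
No repressor is bound and YilJ is active, so *holD* is transcribed.
So HolD is produced and active.
No repressor is bound and HolD is active, so *bexC* is transcribed.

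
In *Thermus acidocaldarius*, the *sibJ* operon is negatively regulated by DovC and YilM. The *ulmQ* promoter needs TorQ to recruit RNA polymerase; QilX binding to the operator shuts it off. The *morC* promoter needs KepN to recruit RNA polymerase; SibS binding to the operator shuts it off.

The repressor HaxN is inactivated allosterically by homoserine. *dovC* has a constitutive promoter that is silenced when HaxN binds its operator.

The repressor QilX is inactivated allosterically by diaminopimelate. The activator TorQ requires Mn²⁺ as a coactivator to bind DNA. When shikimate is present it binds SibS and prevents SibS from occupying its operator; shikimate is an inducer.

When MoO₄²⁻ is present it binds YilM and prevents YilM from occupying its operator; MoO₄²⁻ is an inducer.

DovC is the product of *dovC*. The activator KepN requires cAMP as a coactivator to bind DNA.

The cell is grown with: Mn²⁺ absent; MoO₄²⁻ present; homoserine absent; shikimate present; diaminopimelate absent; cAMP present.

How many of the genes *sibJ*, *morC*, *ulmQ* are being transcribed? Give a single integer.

2

Homoserine is absent, so HaxN is active.
With repressor HaxN bound, *dovC* is not transcribed.
So DovC is not produced.
MoO₄²⁻ is present, so YilM is inactive.
With no repressor bound, *sibJ* is transcribed.
→ *sibJ* is ON.
Shikimate is present, so SibS is inactive.
cAMP is present, so KepN is active.
No repressor is bound and KepN is active, so *morC* is transcribed.
→ *morC* is ON.
Diaminopimelate is absent, so QilX is active.
Mn²⁺ is absent, so TorQ is inactive.
With repressor QilX bound, *ulmQ* is not transcribed.
→ *ulmQ* is OFF.
2 of the 3 genes are transcribed.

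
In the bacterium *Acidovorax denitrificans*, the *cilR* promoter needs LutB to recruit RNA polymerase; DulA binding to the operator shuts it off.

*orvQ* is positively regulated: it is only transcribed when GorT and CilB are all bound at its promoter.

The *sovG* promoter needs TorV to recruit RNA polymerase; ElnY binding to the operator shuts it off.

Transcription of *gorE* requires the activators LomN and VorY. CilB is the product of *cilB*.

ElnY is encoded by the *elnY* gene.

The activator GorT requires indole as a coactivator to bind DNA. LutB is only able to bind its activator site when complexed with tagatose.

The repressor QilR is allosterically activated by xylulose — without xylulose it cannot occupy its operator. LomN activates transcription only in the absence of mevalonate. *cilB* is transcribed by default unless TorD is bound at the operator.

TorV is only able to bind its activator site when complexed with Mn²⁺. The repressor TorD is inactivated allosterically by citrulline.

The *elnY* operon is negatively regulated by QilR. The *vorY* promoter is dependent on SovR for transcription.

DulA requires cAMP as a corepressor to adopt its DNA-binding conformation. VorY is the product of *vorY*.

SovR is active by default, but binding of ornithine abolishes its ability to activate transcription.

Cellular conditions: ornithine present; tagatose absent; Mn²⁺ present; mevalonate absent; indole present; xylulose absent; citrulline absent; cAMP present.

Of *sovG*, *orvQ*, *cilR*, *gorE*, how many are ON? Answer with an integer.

Xylulose is absent, so QilR is inactive.
With no repressor bound, *elnY* is transcribed.
So ElnY is produced and active.
Mn²⁺ is present, so TorV is active.
With repressor ElnY bound, *sovG* is not transcribed.
→ *sovG* is OFF.
Indole is present, so GorT is active.
Citrulline is absent, so TorD is active.
With repressor TorD bound, *cilB* is not transcribed.
So CilB is not produced.
Required activator CilB is absent, so *orvQ* is not transcribed.
→ *orvQ* is OFF.
Tagatose is absent, so LutB is inactive.
cAMP is present, so DulA is active.
With repressor DulA bound, *cilR* is not transcribed.
→ *cilR* is OFF.
Mevalonate is absent, so LomN is active.
Ornithine is present, so SovR is inactive.
Required activator SovR is absent, so *vorY* is not transcribed.
So VorY is not produced.
Required activator VorY is absent, so *gorE* is not transcribed.
→ *gorE* is OFF.
0 of the 4 genes are transcribed.

0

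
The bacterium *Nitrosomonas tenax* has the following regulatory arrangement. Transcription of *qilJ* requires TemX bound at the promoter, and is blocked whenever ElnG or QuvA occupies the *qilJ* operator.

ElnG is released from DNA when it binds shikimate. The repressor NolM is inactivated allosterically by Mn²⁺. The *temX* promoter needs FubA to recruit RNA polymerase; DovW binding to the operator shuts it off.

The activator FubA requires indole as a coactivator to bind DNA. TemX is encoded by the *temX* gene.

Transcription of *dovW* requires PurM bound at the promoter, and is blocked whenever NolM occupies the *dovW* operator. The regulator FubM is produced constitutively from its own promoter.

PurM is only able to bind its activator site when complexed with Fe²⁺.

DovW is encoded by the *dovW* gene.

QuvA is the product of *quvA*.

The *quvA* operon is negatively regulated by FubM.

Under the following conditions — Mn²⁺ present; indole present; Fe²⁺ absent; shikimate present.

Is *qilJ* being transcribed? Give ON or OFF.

ON

Shikimate is present, so ElnG is inactive.
FubM is produced constitutively and is active.
With repressor FubM bound, *quvA* is not transcribed.
So QuvA is not produced.
Fe²⁺ is absent, so PurM is inactive.
Mn²⁺ is present, so NolM is inactive.
Required activator PurM is absent, so *dovW* is not transcribed.
So DovW is not produced.
Indole is present, so FubA is active.
No repressor is bound and FubA is active, so *temX* is transcribed.
So TemX is produced and active.
No repressor is bound and TemX is active, so *qilJ* is transcribed.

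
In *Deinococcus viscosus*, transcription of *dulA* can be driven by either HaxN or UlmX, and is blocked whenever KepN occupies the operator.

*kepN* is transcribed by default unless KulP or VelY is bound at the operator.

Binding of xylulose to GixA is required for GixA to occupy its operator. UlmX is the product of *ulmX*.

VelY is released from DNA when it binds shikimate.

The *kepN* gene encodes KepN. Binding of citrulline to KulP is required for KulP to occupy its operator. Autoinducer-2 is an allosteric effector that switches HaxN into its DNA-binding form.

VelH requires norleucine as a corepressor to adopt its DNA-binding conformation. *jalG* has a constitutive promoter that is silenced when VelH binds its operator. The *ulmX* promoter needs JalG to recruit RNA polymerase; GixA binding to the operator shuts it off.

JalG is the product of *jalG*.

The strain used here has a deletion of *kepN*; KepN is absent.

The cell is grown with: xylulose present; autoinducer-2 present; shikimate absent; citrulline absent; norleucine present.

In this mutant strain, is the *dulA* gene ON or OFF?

KepN is non-functional in this strain, so it has no effect.
Autoinducer-2 is present, so HaxN is active.
Xylulose is present, so GixA is active.
Norleucine is present, so VelH is active.
With repressor VelH bound, *jalG* is not transcribed.
So JalG is not produced.
With repressor GixA bound, *ulmX* is not transcribed.
So UlmX is not produced.
Activator HaxN is present, so *dulA* is transcribed.

ON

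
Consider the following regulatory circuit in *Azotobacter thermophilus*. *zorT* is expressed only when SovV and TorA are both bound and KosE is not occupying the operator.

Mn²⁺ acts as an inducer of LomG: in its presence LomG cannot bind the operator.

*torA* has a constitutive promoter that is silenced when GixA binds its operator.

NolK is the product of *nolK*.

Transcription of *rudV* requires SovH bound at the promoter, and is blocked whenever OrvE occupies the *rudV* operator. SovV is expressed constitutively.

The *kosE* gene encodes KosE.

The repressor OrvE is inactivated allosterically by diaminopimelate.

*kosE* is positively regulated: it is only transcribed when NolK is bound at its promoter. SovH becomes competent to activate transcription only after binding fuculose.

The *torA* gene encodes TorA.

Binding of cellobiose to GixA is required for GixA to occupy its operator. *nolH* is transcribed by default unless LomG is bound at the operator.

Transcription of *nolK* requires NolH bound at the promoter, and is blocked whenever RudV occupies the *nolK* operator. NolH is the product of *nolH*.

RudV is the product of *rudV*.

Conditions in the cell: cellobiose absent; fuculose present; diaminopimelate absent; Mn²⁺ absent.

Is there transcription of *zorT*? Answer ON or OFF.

ON

Diaminopimelate is absent, so OrvE is active.
Fuculose is present, so SovH is active.
With repressor OrvE bound, *rudV* is not transcribed.
So RudV is not produced.
Mn²⁺ is absent, so LomG is active.
With repressor LomG bound, *nolH* is not transcribed.
So NolH is not produced.
Required activator NolH is absent, so *nolK* is not transcribed.
So NolK is not produced.
Required activator NolK is absent, so *kosE* is not transcribed.
So KosE is not produced.
SovV is produced constitutively and is active.
Cellobiose is absent, so GixA is inactive.
With no repressor bound, *torA* is transcribed.
So TorA is produced and active.
No repressor is bound and SovV and TorA are active, so *zorT* is transcribed.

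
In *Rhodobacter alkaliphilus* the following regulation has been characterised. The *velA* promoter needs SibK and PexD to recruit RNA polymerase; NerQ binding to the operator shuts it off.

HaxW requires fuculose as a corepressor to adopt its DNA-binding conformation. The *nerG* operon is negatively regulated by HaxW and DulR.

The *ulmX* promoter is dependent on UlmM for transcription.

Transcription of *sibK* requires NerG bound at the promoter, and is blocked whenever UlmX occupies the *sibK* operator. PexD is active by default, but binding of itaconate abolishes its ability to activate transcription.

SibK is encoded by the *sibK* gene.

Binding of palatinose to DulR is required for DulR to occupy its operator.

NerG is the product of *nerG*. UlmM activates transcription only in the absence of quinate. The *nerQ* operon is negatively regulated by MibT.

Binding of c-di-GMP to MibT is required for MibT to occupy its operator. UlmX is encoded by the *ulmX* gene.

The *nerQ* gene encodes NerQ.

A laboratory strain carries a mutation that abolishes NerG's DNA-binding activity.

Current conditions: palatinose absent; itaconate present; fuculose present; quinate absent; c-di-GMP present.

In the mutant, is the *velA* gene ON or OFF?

OFF

NerG is non-functional in this strain, so it has no effect.
Quinate is absent, so UlmM is active.
No repressor is bound and UlmM is active, so *ulmX* is transcribed.
So UlmX is produced and active.
With repressor UlmX bound, *sibK* is not transcribed.
So SibK is not produced.
Itaconate is present, so PexD is inactive.
c-di-GMP is present, so MibT is active.
With repressor MibT bound, *nerQ* is not transcribed.
So NerQ is not produced.
Required activator SibK is absent, so *velA* is not transcribed.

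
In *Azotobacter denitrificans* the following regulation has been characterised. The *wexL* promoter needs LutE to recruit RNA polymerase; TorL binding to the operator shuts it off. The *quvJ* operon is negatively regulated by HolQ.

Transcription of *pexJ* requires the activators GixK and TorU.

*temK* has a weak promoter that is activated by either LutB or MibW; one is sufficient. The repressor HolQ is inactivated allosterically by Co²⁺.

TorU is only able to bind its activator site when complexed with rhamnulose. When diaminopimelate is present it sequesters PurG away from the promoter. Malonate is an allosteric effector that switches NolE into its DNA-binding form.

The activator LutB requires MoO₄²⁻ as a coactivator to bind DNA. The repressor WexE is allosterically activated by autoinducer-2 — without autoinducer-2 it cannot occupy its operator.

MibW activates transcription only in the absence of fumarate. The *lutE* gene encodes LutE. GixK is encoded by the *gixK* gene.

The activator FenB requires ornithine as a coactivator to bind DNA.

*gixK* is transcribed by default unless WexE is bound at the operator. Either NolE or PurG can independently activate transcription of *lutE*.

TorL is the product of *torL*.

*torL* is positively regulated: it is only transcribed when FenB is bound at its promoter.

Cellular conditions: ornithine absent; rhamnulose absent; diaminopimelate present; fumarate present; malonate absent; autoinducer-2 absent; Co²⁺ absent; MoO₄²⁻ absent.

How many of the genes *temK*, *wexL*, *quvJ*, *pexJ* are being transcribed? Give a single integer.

MoO₄²⁻ is absent, so LutB is inactive.
Fumarate is present, so MibW is inactive.
No activator is available at the *temK* promoter, so *temK* is not transcribed.
→ *temK* is OFF.
Malonate is absent, so NolE is inactive.
Diaminopimelate is present, so PurG is inactive.
No activator is available at the *lutE* promoter, so *lutE* is not transcribed.
So LutE is not produced.
Ornithine is absent, so FenB is inactive.
Required activator FenB is absent, so *torL* is not transcribed.
So TorL is not produced.
Required activator LutE is absent, so *wexL* is not transcribed.
→ *wexL* is OFF.
Co²⁺ is absent, so HolQ is active.
With repressor HolQ bound, *quvJ* is not transcribed.
→ *quvJ* is OFF.
Autoinducer-2 is absent, so WexE is inactive.
With no repressor bound, *gixK* is transcribed.
So GixK is produced and active.
Rhamnulose is absent, so TorU is inactive.
Required activator TorU is absent, so *pexJ* is not transcribed.
→ *pexJ* is OFF.
0 of the 4 genes are transcribed.

0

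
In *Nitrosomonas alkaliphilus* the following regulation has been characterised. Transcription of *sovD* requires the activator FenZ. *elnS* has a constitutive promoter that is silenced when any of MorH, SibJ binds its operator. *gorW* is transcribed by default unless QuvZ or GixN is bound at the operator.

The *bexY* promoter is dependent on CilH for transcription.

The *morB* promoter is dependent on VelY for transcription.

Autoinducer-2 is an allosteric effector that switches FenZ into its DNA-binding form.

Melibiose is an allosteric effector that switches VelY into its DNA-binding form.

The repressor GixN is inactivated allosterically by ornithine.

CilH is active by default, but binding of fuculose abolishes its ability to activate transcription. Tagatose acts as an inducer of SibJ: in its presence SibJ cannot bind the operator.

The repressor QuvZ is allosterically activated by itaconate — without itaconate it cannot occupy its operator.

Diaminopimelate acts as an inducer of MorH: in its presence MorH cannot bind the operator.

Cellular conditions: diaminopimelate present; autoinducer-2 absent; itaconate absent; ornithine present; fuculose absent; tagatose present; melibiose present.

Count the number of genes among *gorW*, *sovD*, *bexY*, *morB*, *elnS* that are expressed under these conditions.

Itaconate is absent, so QuvZ is inactive.
Ornithine is present, so GixN is inactive.
With no repressor bound, *gorW* is transcribed.
→ *gorW* is ON.
Autoinducer-2 is absent, so FenZ is inactive.
Required activator FenZ is absent, so *sovD* is not transcribed.
→ *sovD* is OFF.
Fuculose is absent, so CilH is active.
No repressor is bound and CilH is active, so *bexY* is transcribed.
→ *bexY* is ON.
Melibiose is present, so VelY is active.
No repressor is bound and VelY is active, so *morB* is transcribed.
→ *morB* is ON.
Diaminopimelate is present, so MorH is inactive.
Tagatose is present, so SibJ is inactive.
With no repressor bound, *elnS* is transcribed.
→ *elnS* is ON.
4 of the 5 genes are transcribed.

4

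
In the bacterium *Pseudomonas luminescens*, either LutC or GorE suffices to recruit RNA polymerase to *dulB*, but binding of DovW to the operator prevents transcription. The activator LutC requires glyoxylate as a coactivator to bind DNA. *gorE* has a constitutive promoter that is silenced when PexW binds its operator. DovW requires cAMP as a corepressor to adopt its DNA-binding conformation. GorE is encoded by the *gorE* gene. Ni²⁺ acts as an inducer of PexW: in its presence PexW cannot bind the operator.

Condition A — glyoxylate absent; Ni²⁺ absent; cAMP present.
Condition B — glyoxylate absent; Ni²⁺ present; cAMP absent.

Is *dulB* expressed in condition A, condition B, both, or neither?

Condition A:
Glyoxylate is absent, so LutC is inactive.
Ni²⁺ is absent, so PexW is active.
With repressor PexW bound, *gorE* is not transcribed.
So GorE is not produced.
cAMP is present, so DovW is active.
With repressor DovW bound, *dulB* is not transcribed.
→ *dulB* is OFF in A.
Condition B:
Glyoxylate is absent, so LutC is inactive.
Ni²⁺ is present, so PexW is inactive.
With no repressor bound, *gorE* is transcribed.
So GorE is produced and active.
cAMP is absent, so DovW is inactive.
Activator GorE is present, so *dulB* is transcribed.
→ *dulB* is ON in B.

B only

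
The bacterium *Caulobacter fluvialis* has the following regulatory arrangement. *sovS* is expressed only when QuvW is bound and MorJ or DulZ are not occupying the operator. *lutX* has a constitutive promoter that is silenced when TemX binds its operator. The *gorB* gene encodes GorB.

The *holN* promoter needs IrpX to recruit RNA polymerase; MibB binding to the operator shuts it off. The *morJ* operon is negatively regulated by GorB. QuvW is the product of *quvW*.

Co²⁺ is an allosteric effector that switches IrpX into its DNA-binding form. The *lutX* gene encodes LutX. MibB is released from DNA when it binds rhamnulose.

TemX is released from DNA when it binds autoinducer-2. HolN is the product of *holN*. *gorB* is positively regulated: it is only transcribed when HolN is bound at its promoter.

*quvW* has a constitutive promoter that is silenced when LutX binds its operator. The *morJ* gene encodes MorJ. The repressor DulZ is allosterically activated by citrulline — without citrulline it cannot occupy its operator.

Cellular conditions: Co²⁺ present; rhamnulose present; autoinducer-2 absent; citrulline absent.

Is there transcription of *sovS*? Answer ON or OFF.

ON

Autoinducer-2 is absent, so TemX is active.
With repressor TemX bound, *lutX* is not transcribed.
So LutX is not produced.
With no repressor bound, *quvW* is transcribed.
So QuvW is produced and active.
Co²⁺ is present, so IrpX is active.
Rhamnulose is present, so MibB is inactive.
No repressor is bound and IrpX is active, so *holN* is transcribed.
So HolN is produced and active.
No repressor is bound and HolN is active, so *gorB* is transcribed.
So GorB is produced and active.
With repressor GorB bound, *morJ* is not transcribed.
So MorJ is not produced.
Citrulline is absent, so DulZ is inactive.
No repressor is bound and QuvW is active, so *sovS* is transcribed.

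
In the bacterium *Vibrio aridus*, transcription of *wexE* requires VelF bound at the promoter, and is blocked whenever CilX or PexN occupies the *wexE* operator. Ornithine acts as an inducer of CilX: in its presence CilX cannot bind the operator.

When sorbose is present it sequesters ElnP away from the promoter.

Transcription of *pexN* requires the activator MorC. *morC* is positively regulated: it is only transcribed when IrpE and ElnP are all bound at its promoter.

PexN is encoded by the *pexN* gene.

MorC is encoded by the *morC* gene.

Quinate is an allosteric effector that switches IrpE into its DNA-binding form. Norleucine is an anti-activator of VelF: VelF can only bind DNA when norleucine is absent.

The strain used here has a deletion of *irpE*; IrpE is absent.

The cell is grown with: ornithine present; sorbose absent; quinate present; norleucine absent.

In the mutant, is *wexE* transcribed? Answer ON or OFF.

Ornithine is present, so CilX is inactive.
Norleucine is absent, so VelF is active.
IrpE is non-functional in this strain, so it has no effect.
Sorbose is absent, so ElnP is active.
Required activator IrpE is absent, so *morC* is not transcribed.
So MorC is not produced.
Required activator MorC is absent, so *pexN* is not transcribed.
So PexN is not produced.
No repressor is bound and VelF is active, so *wexE* is transcribed.

ON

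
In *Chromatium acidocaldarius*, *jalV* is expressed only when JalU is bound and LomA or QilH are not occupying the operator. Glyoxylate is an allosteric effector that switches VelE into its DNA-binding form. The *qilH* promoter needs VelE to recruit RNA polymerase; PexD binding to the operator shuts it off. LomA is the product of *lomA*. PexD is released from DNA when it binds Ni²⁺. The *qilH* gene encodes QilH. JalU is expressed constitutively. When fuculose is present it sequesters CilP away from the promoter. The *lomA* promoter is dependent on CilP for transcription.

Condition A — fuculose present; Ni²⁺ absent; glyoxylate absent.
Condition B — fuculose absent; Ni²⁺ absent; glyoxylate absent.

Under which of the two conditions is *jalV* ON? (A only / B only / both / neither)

A only

Condition A:
Fuculose is present, so CilP is inactive.
Required activator CilP is absent, so *lomA* is not transcribed.
So LomA is not produced.
Ni²⁺ is absent, so PexD is active.
Glyoxylate is absent, so VelE is inactive.
With repressor PexD bound, *qilH* is not transcribed.
So QilH is not produced.
JalU is produced constitutively and is active.
No repressor is bound and JalU is active, so *jalV* is transcribed.
→ *jalV* is ON in A.
Condition B:
Fuculose is absent, so CilP is active.
No repressor is bound and CilP is active, so *lomA* is transcribed.
So LomA is produced and active.
Ni²⁺ is absent, so PexD is active.
Glyoxylate is absent, so VelE is inactive.
With repressor PexD bound, *qilH* is not transcribed.
So QilH is not produced.
JalU is produced constitutively and is active.
With repressor LomA bound, *jalV* is not transcribed.
→ *jalV* is OFF in B.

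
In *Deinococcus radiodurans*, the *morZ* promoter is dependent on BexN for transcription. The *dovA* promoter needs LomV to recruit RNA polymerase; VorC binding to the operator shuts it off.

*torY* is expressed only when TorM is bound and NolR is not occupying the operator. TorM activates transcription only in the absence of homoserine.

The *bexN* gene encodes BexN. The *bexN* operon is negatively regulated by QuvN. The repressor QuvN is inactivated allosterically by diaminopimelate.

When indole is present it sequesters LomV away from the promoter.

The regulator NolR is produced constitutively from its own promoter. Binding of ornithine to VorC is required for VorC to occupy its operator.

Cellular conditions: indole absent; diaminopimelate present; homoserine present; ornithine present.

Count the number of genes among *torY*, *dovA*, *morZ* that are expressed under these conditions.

1

Homoserine is present, so TorM is inactive.
NolR is produced constitutively and is active.
With repressor NolR bound, *torY* is not transcribed.
→ *torY* is OFF.
Ornithine is present, so VorC is active.
Indole is absent, so LomV is active.
With repressor VorC bound, *dovA* is not transcribed.
→ *dovA* is OFF.
Diaminopimelate is present, so QuvN is inactive.
With no repressor bound, *bexN* is transcribed.
So BexN is produced and active.
No repressor is bound and BexN is active, so *morZ* is transcribed.
→ *morZ* is ON.
1 of the 3 genes is transcribed.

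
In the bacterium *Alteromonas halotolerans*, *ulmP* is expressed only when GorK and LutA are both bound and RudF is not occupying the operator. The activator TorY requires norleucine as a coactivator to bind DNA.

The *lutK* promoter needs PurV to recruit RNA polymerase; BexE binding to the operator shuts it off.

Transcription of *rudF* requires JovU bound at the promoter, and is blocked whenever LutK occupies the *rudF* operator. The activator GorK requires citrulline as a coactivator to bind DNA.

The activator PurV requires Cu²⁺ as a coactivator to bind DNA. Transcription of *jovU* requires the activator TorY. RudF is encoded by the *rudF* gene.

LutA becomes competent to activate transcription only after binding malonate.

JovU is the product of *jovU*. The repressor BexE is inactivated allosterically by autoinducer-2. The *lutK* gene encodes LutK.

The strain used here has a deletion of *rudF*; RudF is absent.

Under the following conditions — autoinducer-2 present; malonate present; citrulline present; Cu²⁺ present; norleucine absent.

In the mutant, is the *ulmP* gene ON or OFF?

ON

Citrulline is present, so GorK is active.
Malonate is present, so LutA is active.
RudF is non-functional in this strain, so it has no effect.
No repressor is bound and GorK and LutA are active, so *ulmP* is transcribed.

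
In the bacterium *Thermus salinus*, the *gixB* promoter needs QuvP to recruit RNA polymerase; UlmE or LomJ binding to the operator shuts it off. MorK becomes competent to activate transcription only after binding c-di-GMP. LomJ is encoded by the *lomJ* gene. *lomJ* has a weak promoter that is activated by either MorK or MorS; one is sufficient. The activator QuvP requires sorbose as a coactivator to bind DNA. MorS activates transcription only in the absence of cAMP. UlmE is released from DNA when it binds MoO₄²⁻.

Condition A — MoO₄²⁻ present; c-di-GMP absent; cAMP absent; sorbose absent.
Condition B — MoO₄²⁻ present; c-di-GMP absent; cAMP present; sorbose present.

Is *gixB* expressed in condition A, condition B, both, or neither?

Condition A:
MoO₄²⁻ is present, so UlmE is inactive.
c-di-GMP is absent, so MorK is inactive.
cAMP is absent, so MorS is active.
Activator MorS is present, so *lomJ* is transcribed.
So LomJ is produced and active.
Sorbose is absent, so QuvP is inactive.
With repressor LomJ bound, *gixB* is not transcribed.
→ *gixB* is OFF in A.
Condition B:
MoO₄²⁻ is present, so UlmE is inactive.
c-di-GMP is absent, so MorK is inactive.
cAMP is present, so MorS is inactive.
No activator is available at the *lomJ* promoter, so *lomJ* is not transcribed.
So LomJ is not produced.
Sorbose is present, so QuvP is active.
No repressor is bound and QuvP is active, so *gixB* is transcribed.
→ *gixB* is ON in B.

B only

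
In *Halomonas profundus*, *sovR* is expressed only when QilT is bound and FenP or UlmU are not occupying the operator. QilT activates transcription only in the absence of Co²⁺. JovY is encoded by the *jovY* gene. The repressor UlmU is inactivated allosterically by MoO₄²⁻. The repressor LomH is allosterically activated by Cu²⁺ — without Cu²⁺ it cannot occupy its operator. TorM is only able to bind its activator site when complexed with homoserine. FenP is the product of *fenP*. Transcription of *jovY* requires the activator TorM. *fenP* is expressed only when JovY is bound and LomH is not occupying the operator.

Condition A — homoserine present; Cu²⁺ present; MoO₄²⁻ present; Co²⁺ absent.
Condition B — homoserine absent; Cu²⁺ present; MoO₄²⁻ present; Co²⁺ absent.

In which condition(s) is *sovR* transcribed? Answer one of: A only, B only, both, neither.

both

Condition A:
Homoserine is present, so TorM is active.
No repressor is bound and TorM is active, so *jovY* is transcribed.
So JovY is produced and active.
Cu²⁺ is present, so LomH is active.
With repressor LomH bound, *fenP* is not transcribed.
So FenP is not produced.
MoO₄²⁻ is present, so UlmU is inactive.
Co²⁺ is absent, so QilT is active.
No repressor is bound and QilT is active, so *sovR* is transcribed.
→ *sovR* is ON in A.
Condition B:
Homoserine is absent, so TorM is inactive.
Required activator TorM is absent, so *jovY* is not transcribed.
So JovY is not produced.
Cu²⁺ is present, so LomH is active.
With repressor LomH bound, *fenP* is not transcribed.
So FenP is not produced.
MoO₄²⁻ is present, so UlmU is inactive.
Co²⁺ is absent, so QilT is active.
No repressor is bound and QilT is active, so *sovR* is transcribed.
→ *sovR* is ON in B.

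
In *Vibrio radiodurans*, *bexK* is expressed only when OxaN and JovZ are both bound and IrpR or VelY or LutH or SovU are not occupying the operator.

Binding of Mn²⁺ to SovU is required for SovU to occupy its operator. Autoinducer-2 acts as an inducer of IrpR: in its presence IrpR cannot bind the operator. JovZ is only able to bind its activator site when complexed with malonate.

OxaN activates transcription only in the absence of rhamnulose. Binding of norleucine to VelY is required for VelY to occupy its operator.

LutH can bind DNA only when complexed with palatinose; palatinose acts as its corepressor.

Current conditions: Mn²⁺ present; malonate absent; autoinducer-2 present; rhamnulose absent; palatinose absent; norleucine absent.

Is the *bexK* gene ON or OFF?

OFF

Autoinducer-2 is present, so IrpR is inactive.
Norleucine is absent, so VelY is inactive.
Rhamnulose is absent, so OxaN is active.
Malonate is absent, so JovZ is inactive.
Palatinose is absent, so LutH is inactive.
Mn²⁺ is present, so SovU is active.
With repressor SovU bound, *bexK* is not transcribed.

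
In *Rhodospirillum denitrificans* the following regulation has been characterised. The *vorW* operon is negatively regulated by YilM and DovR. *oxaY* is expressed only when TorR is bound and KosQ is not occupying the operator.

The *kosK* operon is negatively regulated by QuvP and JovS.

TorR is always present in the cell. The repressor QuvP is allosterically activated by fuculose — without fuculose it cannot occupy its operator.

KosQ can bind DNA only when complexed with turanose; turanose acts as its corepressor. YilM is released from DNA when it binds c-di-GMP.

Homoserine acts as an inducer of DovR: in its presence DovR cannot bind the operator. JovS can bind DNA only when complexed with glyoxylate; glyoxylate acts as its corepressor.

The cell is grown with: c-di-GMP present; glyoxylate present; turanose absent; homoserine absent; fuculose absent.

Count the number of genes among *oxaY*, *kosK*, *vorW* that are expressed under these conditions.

TorR is produced constitutively and is active.
Turanose is absent, so KosQ is inactive.
No repressor is bound and TorR is active, so *oxaY* is transcribed.
→ *oxaY* is ON.
Fuculose is absent, so QuvP is inactive.
Glyoxylate is present, so JovS is active.
With repressor JovS bound, *kosK* is not transcribed.
→ *kosK* is OFF.
c-di-GMP is present, so YilM is inactive.
Homoserine is absent, so DovR is active.
With repressor DovR bound, *vorW* is not transcribed.
→ *vorW* is OFF.
1 of the 3 genes is transcribed.

1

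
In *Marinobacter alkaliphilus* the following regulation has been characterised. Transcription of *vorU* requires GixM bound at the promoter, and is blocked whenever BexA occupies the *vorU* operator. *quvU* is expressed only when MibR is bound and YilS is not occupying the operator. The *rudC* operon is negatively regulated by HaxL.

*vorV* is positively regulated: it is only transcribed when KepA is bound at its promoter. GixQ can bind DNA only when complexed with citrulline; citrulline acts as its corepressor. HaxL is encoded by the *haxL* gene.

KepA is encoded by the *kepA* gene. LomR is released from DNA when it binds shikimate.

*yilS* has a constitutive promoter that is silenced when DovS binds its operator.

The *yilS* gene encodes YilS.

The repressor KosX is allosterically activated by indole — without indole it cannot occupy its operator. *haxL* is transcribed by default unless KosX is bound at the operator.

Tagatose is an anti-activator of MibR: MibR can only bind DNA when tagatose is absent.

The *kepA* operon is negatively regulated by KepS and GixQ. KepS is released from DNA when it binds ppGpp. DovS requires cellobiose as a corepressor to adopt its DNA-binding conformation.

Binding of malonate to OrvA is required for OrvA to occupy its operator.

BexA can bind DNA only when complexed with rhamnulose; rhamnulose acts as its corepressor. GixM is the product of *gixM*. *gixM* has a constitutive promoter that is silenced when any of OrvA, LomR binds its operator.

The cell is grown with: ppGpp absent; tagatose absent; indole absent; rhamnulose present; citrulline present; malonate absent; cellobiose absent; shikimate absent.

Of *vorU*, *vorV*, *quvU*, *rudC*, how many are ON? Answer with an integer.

Rhamnulose is present, so BexA is active.
Malonate is absent, so OrvA is inactive.
Shikimate is absent, so LomR is active.
With repressor LomR bound, *gixM* is not transcribed.
So GixM is not produced.
With repressor BexA bound, *vorU* is not transcribed.
→ *vorU* is OFF.
ppGpp is absent, so KepS is active.
Citrulline is present, so GixQ is active.
With repressor KepS bound, *kepA* is not transcribed.
So KepA is not produced.
Required activator KepA is absent, so *vorV* is not transcribed.
→ *vorV* is OFF.
Cellobiose is absent, so DovS is inactive.
With no repressor bound, *yilS* is transcribed.
So YilS is produced and active.
Tagatose is absent, so MibR is active.
With repressor YilS bound, *quvU* is not transcribed.
→ *quvU* is OFF.
Indole is absent, so KosX is inactive.
With no repressor bound, *haxL* is transcribed.
So HaxL is produced and active.
With repressor HaxL bound, *rudC* is not transcribed.
→ *rudC* is OFF.
0 of the 4 genes are transcribed.

0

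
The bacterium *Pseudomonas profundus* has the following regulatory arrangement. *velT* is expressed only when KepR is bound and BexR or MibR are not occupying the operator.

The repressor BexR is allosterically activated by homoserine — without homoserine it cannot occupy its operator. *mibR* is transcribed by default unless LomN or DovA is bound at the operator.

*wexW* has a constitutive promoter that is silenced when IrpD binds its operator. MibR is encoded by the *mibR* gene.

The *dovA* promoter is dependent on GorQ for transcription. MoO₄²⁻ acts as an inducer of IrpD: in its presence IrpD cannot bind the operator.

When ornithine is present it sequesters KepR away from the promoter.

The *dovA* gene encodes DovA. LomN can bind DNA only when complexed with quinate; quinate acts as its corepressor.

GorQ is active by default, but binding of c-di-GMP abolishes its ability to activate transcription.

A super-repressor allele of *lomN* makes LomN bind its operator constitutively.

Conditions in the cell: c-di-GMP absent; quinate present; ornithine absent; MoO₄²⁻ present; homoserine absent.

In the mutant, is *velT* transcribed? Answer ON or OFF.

Homoserine is absent, so BexR is inactive.
Ornithine is absent, so KepR is active.
LomN is constitutively active in this strain.
c-di-GMP is absent, so GorQ is active.
No repressor is bound and GorQ is active, so *dovA* is transcribed.
So DovA is produced and active.
With repressor LomN bound, *mibR* is not transcribed.
So MibR is not produced.
No repressor is bound and KepR is active, so *velT* is transcribed.

ON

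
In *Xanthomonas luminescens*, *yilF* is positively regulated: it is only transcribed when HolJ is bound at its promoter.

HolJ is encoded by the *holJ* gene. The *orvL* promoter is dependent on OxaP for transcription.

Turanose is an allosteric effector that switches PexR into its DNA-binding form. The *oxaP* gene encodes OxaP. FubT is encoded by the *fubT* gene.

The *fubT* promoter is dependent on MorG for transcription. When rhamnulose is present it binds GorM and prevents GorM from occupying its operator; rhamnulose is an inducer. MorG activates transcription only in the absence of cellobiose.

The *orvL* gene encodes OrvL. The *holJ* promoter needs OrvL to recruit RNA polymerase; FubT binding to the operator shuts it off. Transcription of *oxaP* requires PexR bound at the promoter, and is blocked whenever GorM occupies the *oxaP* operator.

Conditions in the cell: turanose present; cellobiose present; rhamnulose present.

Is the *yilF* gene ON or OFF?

Rhamnulose is present, so GorM is inactive.
Turanose is present, so PexR is active.
No repressor is bound and PexR is active, so *oxaP* is transcribed.
So OxaP is produced and active.
No repressor is bound and OxaP is active, so *orvL* is transcribed.
So OrvL is produced and active.
Cellobiose is present, so MorG is inactive.
Required activator MorG is absent, so *fubT* is not transcribed.
So FubT is not produced.
No repressor is bound and OrvL is active, so *holJ* is transcribed.
So HolJ is produced and active.
No repressor is bound and HolJ is active, so *yilF* is transcribed.

ON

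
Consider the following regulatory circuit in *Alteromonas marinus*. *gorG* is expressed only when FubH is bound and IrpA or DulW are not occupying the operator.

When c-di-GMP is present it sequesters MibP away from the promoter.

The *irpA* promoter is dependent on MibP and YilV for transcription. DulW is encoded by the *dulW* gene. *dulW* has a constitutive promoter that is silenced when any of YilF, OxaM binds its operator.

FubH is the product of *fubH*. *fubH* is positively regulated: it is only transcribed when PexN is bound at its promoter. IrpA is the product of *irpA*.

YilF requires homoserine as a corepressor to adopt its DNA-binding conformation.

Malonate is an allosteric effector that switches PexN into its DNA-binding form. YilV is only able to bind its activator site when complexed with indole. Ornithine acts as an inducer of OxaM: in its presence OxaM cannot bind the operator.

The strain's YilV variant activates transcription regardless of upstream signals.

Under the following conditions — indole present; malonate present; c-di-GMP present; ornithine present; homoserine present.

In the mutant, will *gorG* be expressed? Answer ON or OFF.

c-di-GMP is present, so MibP is inactive.
YilV is constitutively active in this strain.
Required activator MibP is absent, so *irpA* is not transcribed.
So IrpA is not produced.
Homoserine is present, so YilF is active.
Ornithine is present, so OxaM is inactive.
With repressor YilF bound, *dulW* is not transcribed.
So DulW is not produced.
Malonate is present, so PexN is active.
No repressor is bound and PexN is active, so *fubH* is transcribed.
So FubH is produced and active.
No repressor is bound and FubH is active, so *gorG* is transcribed.

ON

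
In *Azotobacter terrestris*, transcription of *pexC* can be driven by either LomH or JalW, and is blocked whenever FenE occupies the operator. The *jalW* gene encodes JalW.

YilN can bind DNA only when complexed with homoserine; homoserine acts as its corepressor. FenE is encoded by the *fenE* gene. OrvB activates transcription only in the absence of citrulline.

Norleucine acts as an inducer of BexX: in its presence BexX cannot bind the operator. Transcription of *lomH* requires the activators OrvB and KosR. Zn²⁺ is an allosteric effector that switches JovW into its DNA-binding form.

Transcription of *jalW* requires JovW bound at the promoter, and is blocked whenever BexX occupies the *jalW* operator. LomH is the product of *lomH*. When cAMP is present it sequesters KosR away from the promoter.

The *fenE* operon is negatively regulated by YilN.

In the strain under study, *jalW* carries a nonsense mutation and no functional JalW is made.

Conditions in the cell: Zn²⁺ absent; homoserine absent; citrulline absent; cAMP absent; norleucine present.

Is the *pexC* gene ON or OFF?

Citrulline is absent, so OrvB is active.
cAMP is absent, so KosR is active.
No repressor is bound and OrvB and KosR are active, so *lomH* is transcribed.
So LomH is produced and active.
Homoserine is absent, so YilN is inactive.
With no repressor bound, *fenE* is transcribed.
So FenE is produced and active.
JalW is non-functional in this strain, so it has no effect.
With repressor FenE bound, *pexC* is not transcribed.

OFF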